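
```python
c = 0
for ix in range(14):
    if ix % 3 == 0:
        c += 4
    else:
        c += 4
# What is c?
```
Trace:
  c=0
  c=4, ix=0
  c=8, ix=1
  c=12, ix=2
  c=16, ix=3
  c=20, ix=4
  c=24, ix=5
  c=28, ix=6
  c=32, ix=7
  c=36, ix=8
  c=40, ix=9
  c=44, ix=10
  c=48, ix=11
  c=52, ix=12
  c=56, ix=13

Final answer: 56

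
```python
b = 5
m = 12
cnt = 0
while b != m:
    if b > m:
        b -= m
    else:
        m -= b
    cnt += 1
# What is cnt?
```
Trace:
  b=5
  b=5, m=12
  b=5, m=12, cnt=0
  b=5, m=7, cnt=1
  b=5, m=2, cnt=2
  b=3, m=2, cnt=3
  b=1, m=2, cnt=4
  b=1, m=1, cnt=5

Final answer: 5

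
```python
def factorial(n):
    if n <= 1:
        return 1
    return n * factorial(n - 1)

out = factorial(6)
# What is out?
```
Call trace:
factorial(n=6)
  factorial(n=5)
    factorial(n=4)
      factorial(n=3)
        factorial(n=2)
          factorial(n=1)
          -> return 1
        -> return 2
      -> return 6
    -> return 24
  -> return 120
-> return 720

Final answer: 720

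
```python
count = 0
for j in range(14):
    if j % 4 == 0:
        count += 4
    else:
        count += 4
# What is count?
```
Trace:
  count=0
  count=4, j=0
  count=8, j=1
  count=12, j=2
  count=16, j=3
  count=20, j=4
  count=24, j=5
  count=28, j=6
  count=32, j=7
  count=36, j=8
  count=40, j=9
  count=44, j=10
  count=48, j=11
  count=52, j=12
  count=56, j=13

Final answer: 56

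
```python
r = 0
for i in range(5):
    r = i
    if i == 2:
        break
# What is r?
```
Trace:
  r=0
  r=0, i=0
  r=1, i=1
  r=2, i=2

Final answer: 2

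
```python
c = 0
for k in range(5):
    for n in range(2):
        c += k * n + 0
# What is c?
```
Trace:
  c=0
  c=0, k=0, n=0
  c=0, k=0, n=1
  c=0, k=1, n=0
  c=1, k=1, n=1
  c=1, k=2, n=0
  c=3, k=2, n=1
  c=3, k=3, n=0
  c=6, k=3, n=1
  c=6, k=4, n=0
  c=10, k=4, n=1

Final answer: 10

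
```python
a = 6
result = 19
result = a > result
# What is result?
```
Trace:
  a=6
  a=6, result=19
  a=6, result=False

Final answer: False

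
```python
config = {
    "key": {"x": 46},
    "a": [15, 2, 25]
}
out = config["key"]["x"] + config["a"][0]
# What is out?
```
Trace:
  config={'key': {'x': 46}, 'a': [15, 2, 25]}
  config={'key': {'x': 46}, 'a': [15, 2, 25]}, out=61

Final answer: 61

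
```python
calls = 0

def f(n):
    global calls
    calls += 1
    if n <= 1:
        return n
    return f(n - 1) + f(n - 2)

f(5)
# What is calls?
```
Call trace (a repeated sub-call is expanded the first time; later identical calls just restate its return value):
f(n=5)
  f(n=4)
    f(n=3)
      f(n=2)
        f(n=1)
        -> return 1
        f(n=0)
        -> return 0
      -> return 1
      f(n=1)
      -> return 1
    -> return 2
    f(n=2) -> return 1  (same call as traced above)
  -> return 3
  f(n=3) -> return 2  (same call as traced above)
-> return 5

calls is incremented once per call, so count the calls in each subtree. Let C(n) = number of calls made by f(n).
C(0) = C(1) = 1 (base case, no recursion); C(n) = 1 + C(n - 1) + C(n - 2) otherwise.
C(2) = 1 + C(1) + C(0) = 1 + 1 + 1 = 3
C(3) = 1 + C(2) + C(1) = 1 + 3 + 1 = 5
C(4) = 1 + C(3) + C(2) = 1 + 5 + 3 = 9
C(5) = 1 + C(4) + C(3) = 1 + 9 + 5 = 15
calls = C(5) = 15

Final answer: 15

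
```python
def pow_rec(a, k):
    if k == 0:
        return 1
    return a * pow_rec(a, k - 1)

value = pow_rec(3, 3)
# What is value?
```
Call trace:
pow_rec(a=3, k=3)
  pow_rec(a=3, k=2)
    pow_rec(a=3, k=1)
      pow_rec(a=3, k=0)
      -> return 1
    -> return 3
  -> return 9
-> return 27

Final answer: 27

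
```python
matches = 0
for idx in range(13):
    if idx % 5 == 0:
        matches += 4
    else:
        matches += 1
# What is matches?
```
Trace:
  matches=0
  matches=4, idx=0
  matches=5, idx=1
  matches=6, idx=2
  matches=7, idx=3
  matches=8, idx=4
  matches=12, idx=5
  matches=13, idx=6
  matches=14, idx=7
  matches=15, idx=8
  matches=16, idx=9
  matches=20, idx=10
  matches=21, idx=11
  matches=22, idx=12

Final answer: 22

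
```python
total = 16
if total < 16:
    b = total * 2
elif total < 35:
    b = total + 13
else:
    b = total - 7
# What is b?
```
Trace:
  total=16
  total=16, b=29

Final answer: 29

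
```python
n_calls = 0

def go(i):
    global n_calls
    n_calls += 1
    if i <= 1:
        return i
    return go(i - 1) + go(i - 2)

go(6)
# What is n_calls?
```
Call trace (a repeated sub-call is expanded the first time; later identical calls just restate its return value):
go(i=6)
  go(i=5)
    go(i=4)
      go(i=3)
        go(i=2)
          go(i=1)
          -> return 1
          go(i=0)
          -> return 0
        -> return 1
        go(i=1)
        -> return 1
      -> return 2
      go(i=2) -> return 1  (same call as traced above)
    -> return 3
    go(i=3) -> return 2  (same call as traced above)
  -> return 5
  go(i=4) -> return 3  (same call as traced above)
-> return 8

n_calls is incremented once per call, so count the calls in each subtree. Let C(i) = number of calls made by go(i).
C(0) = C(1) = 1 (base case, no recursion); C(i) = 1 + C(i - 1) + C(i - 2) otherwise.
C(2) = 1 + C(1) + C(0) = 1 + 1 + 1 = 3
C(3) = 1 + C(2) + C(1) = 1 + 3 + 1 = 5
C(4) = 1 + C(3) + C(2) = 1 + 5 + 3 = 9
C(5) = 1 + C(4) + C(3) = 1 + 9 + 5 = 15
C(6) = 1 + C(5) + C(4) = 1 + 15 + 9 = 25
n_calls = C(6) = 25

Final answer: 25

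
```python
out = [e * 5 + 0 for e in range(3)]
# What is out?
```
Trace:
  e=0
  e=1
  e=2
  out=[0, 5, 10]

Final answer: [0, 5, 10]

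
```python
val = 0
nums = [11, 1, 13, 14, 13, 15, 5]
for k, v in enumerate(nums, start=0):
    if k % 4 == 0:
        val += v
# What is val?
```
Trace:
  val=0
  val=11, k=0, v=11
  val=11, k=1, v=1
  val=11, k=2, v=13
  val=11, k=3, v=14
  val=24, k=4, v=13
  val=24, k=5, v=15
  val=24, k=6, v=5

Final answer: 24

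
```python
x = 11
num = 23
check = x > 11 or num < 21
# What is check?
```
Trace:
  x=11
  x=11, num=23
  x=11, num=23, check=False

Final answer: False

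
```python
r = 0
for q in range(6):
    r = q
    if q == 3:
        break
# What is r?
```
Trace:
  r=0
  r=0, q=0
  r=1, q=1
  r=2, q=2
  r=3, q=3

Final answer: 3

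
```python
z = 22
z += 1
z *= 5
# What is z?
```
Trace:
  z=22
  z=23
  z=115

Final answer: 115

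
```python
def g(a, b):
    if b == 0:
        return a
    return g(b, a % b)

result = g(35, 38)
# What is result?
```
Call trace:
g(a=35, b=38)
  g(a=38, b=35)
    g(a=35, b=3)
      g(a=3, b=2)
        g(a=2, b=1)
          g(a=1, b=0)
          -> return 1
        -> return 1
      -> return 1
    -> return 1
  -> return 1
-> return 1

Final answer: 1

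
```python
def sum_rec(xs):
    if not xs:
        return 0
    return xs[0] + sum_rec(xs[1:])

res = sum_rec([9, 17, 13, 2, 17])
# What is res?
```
Call trace:
sum_rec(xs=[9, 17, 13, 2, 17])
  sum_rec(xs=[17, 13, 2, 17])
    sum_rec(xs=[13, 2, 17])
      sum_rec(xs=[2, 17])
        sum_rec(xs=[17])
          sum_rec(xs=[])
          -> return 0
        -> return 17
      -> return 19
    -> return 32
  -> return 49
-> return 58

Final answer: 58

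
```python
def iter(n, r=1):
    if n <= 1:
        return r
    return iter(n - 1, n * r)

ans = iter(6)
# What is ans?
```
Call trace:
iter(n=6, r=1)
  iter(n=5, r=6)
    iter(n=4, r=30)
      iter(n=3, r=120)
        iter(n=2, r=360)
          iter(n=1, r=720)
          -> return 720
        -> return 720
      -> return 720
    -> return 720
  -> return 720
-> return 720

Final answer: 720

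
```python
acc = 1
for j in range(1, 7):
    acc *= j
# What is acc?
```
Trace:
  acc=1
  acc=1, j=1
  acc=2, j=2
  acc=6, j=3
  acc=24, j=4
  acc=120, j=5
  acc=720, j=6

Final answer: 720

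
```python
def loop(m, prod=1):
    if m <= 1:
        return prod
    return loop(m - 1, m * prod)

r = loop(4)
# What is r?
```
Call trace:
loop(m=4, prod=1)
  loop(m=3, prod=4)
    loop(m=2, prod=12)
      loop(m=1, prod=24)
      -> return 24
    -> return 24
  -> return 24
-> return 24

Final answer: 24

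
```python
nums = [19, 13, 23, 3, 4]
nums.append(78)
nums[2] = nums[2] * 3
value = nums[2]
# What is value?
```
Trace:
  nums=[19, 13, 23, 3, 4]
  nums=[19, 13, 23, 3, 4, 78]
  nums=[19, 13, 69, 3, 4, 78]
  nums=[19, 13, 69, 3, 4, 78], value=69

Final answer: 69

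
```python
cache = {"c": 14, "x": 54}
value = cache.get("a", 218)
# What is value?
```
Trace:
  cache={'c': 14, 'x': 54}
  cache={'c': 14, 'x': 54}, value=218

Final answer: 218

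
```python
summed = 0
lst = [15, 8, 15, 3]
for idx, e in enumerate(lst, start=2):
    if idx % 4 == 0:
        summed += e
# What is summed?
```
Trace:
  summed=0
  summed=0, idx=2, e=15
  summed=0, idx=3, e=8
  summed=15, idx=4, e=15
  summed=15, idx=5, e=3

Final answer: 15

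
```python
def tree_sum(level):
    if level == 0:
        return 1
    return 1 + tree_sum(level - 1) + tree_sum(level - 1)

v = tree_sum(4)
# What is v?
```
Call trace (a repeated sub-call is expanded the first time; later identical calls just restate its return value):
tree_sum(level=4)
  tree_sum(level=3)
    tree_sum(level=2)
      tree_sum(level=1)
        tree_sum(level=0)
        -> return 1
        tree_sum(level=0)
        -> return 1
      -> return 3
      tree_sum(level=1) -> return 3  (same call as traced above)
    -> return 7
    tree_sum(level=2) -> return 7  (same call as traced above)
  -> return 15
  tree_sum(level=3) -> return 15  (same call as traced above)
-> return 31

Final answer: 31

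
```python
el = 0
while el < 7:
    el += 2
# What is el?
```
Trace:
  el=0
  el=2
  el=4
  el=6
  el=8

Final answer: 8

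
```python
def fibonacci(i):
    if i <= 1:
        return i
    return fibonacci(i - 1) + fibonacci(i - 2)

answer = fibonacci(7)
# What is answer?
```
Call trace (a repeated sub-call is expanded the first time; later identical calls just restate its return value):
fibonacci(i=7)
  fibonacci(i=6)
    fibonacci(i=5)
      fibonacci(i=4)
        fibonacci(i=3)
          fibonacci(i=2)
            fibonacci(i=1)
            -> return 1
            fibonacci(i=0)
            -> return 0
          -> return 1
          fibonacci(i=1)
          -> return 1
        -> return 2
        fibonacci(i=2) -> return 1  (same call as traced above)
      -> return 3
      fibonacci(i=3) -> return 2  (same call as traced above)
    -> return 5
    fibonacci(i=4) -> return 3  (same call as traced above)
  -> return 8
  fibonacci(i=5) -> return 5  (same call as traced above)
-> return 13

Final answer: 13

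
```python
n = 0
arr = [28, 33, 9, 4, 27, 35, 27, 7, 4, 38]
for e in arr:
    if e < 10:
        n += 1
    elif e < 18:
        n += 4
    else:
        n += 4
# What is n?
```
Trace:
  n=0
  n=4, e=28
  n=8, e=33
  n=9, e=9
  n=10, e=4
  n=14, e=27
  n=18, e=35
  n=22, e=27
  n=23, e=7
  n=24, e=4
  n=28, e=38

Final answer: 28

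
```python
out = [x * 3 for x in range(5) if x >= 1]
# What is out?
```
Trace:
  x=0
  x=1
  x=2
  x=3
  x=4
  out=[3, 6, 9, 12]

Final answer: [3, 6, 9, 12]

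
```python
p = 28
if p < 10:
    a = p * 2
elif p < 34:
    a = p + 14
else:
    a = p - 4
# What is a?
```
Trace:
  p=28
  p=28, a=42

Final answer: 42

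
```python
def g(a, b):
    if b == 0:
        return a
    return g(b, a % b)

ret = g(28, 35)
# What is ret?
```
Call trace:
g(a=28, b=35)
  g(a=35, b=28)
    g(a=28, b=7)
      g(a=7, b=0)
      -> return 7
    -> return 7
  -> return 7
-> return 7

Final answer: 7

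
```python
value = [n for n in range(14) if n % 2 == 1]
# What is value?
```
Trace:
  n=0
  n=1
  n=2
  n=3
  n=4
  n=5
  n=6
  n=7
  n=8
  n=9
  n=10
  n=11
  n=12
  n=13
  value=[1, 3, 5, 7, 9, 11, 13]

Final answer: [1, 3, 5, 7, 9, 11, 13]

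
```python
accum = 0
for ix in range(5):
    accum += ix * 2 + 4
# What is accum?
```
Trace:
  accum=0
  accum=4, ix=0
  accum=10, ix=1
  accum=18, ix=2
  accum=28, ix=3
  accum=40, ix=4

Final answer: 40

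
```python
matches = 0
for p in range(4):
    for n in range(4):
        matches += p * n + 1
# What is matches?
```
Trace:
  matches=0
  matches=1, p=0, n=0
  matches=2, p=0, n=1
  matches=3, p=0, n=2
  matches=4, p=0, n=3
  matches=5, p=1, n=0
  matches=7, p=1, n=1
  matches=10, p=1, n=2
  matches=14, p=1, n=3
  matches=15, p=2, n=0
  matches=18, p=2, n=1
  matches=23, p=2, n=2
  matches=30, p=2, n=3
  matches=31, p=3, n=0
  matches=35, p=3, n=1
  matches=42, p=3, n=2
  matches=52, p=3, n=3

Final answer: 52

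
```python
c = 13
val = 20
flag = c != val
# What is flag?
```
Trace:
  c=13
  c=13, val=20
  c=13, val=20, flag=True

Final answer: True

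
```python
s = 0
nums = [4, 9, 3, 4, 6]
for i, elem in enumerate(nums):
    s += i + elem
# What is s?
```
Trace:
  s=0
  s=4, i=0, elem=4
  s=14, i=1, elem=9
  s=19, i=2, elem=3
  s=26, i=3, elem=4
  s=36, i=4, elem=6

Final answer: 36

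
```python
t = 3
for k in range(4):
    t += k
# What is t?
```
Trace:
  t=3
  t=3, k=0
  t=4, k=1
  t=6, k=2
  t=9, k=3

Final answer: 9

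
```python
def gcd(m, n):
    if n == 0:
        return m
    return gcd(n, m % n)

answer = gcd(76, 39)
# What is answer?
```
Call trace:
gcd(m=76, n=39)
  gcd(m=39, n=37)
    gcd(m=37, n=2)
      gcd(m=2, n=1)
        gcd(m=1, n=0)
        -> return 1
      -> return 1
    -> return 1
  -> return 1
-> return 1

Final answer: 1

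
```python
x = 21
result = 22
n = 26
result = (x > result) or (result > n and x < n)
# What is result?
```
Trace:
  x=21
  x=21, result=22
  x=21, result=22, n=26
  x=21, result=False, n=26

Final answer: False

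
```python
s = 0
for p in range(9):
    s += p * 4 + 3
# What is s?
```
Trace:
  s=0
  s=3, p=0
  s=10, p=1
  s=21, p=2
  s=36, p=3
  s=55, p=4
  s=78, p=5
  s=105, p=6
  s=136, p=7
  s=171, p=8

Final answer: 171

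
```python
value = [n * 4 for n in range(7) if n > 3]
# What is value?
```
Trace:
  n=0
  n=1
  n=2
  n=3
  n=4
  n=5
  n=6
  value=[16, 20, 24]

Final answer: [16, 20, 24]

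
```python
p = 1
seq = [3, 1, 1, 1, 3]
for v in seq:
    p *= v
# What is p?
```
Trace:
  p=1
  p=3, v=3
  p=3, v=1
  p=3, v=1
  p=3, v=1
  p=9, v=3

Final answer: 9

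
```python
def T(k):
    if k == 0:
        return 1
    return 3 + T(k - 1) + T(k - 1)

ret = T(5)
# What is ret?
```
Call trace (a repeated sub-call is expanded the first time; later identical calls just restate its return value):
T(k=5)
  T(k=4)
    T(k=3)
      T(k=2)
        T(k=1)
          T(k=0)
          -> return 1
          T(k=0)
          -> return 1
        -> return 5
        T(k=1) -> return 5  (same call as traced above)
      -> return 13
      T(k=2) -> return 13  (same call as traced above)
    -> return 29
    T(k=3) -> return 29  (same call as traced above)
  -> return 61
  T(k=4) -> return 61  (same call as traced above)
-> return 125

Final answer: 125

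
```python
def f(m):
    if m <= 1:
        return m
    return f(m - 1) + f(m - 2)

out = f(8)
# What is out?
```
Call trace (a repeated sub-call is expanded the first time; later identical calls just restate its return value):
f(m=8)
  f(m=7)
    f(m=6)
      f(m=5)
        f(m=4)
          f(m=3)
            f(m=2)
              f(m=1)
              -> return 1
              f(m=0)
              -> return 0
            -> return 1
            f(m=1)
            -> return 1
          -> return 2
          f(m=2) -> return 1  (same call as traced above)
        -> return 3
        f(m=3) -> return 2  (same call as traced above)
      -> return 5
      f(m=4) -> return 3  (same call as traced above)
    -> return 8
    f(m=5) -> return 5  (same call as traced above)
  -> return 13
  f(m=6) -> return 8  (same call as traced above)
-> return 21

Final answer: 21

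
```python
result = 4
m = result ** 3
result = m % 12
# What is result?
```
Trace:
  result=4
  result=4, m=64
  result=4, m=64

Final answer: 4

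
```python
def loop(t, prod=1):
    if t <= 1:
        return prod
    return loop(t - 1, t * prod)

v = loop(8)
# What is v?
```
Call trace:
loop(t=8, prod=1)
  loop(t=7, prod=8)
    loop(t=6, prod=56)
      loop(t=5, prod=336)
        loop(t=4, prod=1680)
          loop(t=3, prod=6720)
            loop(t=2, prod=20160)
              loop(t=1, prod=40320)
              -> return 40320
            -> return 40320
          -> return 40320
        -> return 40320
      -> return 40320
    -> return 40320
  -> return 40320
-> return 40320

Final answer: 40320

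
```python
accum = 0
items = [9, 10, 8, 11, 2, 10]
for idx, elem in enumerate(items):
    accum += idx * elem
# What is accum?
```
Trace:
  accum=0
  accum=0, idx=0, elem=9
  accum=10, idx=1, elem=10
  accum=26, idx=2, elem=8
  accum=59, idx=3, elem=11
  accum=67, idx=4, elem=2
  accum=117, idx=5, elem=10

Final answer: 117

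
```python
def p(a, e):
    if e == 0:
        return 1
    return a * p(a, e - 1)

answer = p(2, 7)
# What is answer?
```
Call trace:
p(a=2, e=7)
  p(a=2, e=6)
    p(a=2, e=5)
      p(a=2, e=4)
        p(a=2, e=3)
          p(a=2, e=2)
            p(a=2, e=1)
              p(a=2, e=0)
              -> return 1
            -> return 2
          -> return 4
        -> return 8
      -> return 16
    -> return 32
  -> return 64
-> return 128

Final answer: 128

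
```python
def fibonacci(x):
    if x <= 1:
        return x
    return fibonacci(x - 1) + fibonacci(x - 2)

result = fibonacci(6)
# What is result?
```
Call trace (a repeated sub-call is expanded the first time; later identical calls just restate its return value):
fibonacci(x=6)
  fibonacci(x=5)
    fibonacci(x=4)
      fibonacci(x=3)
        fibonacci(x=2)
          fibonacci(x=1)
          -> return 1
          fibonacci(x=0)
          -> return 0
        -> return 1
        fibonacci(x=1)
        -> return 1
      -> return 2
      fibonacci(x=2) -> return 1  (same call as traced above)
    -> return 3
    fibonacci(x=3) -> return 2  (same call as traced above)
  -> return 5
  fibonacci(x=4) -> return 3  (same call as traced above)
-> return 8

Final answer: 8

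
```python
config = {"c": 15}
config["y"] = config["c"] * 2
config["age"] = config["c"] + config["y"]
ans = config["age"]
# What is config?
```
Trace:
  config={'c': 15}
  config={'c': 15, 'y': 30}
  config={'c': 15, 'y': 30, 'age': 45}
  config={'c': 15, 'y': 30, 'age': 45}, ans=45

Final answer: {'c': 15, 'y': 30, 'age': 45}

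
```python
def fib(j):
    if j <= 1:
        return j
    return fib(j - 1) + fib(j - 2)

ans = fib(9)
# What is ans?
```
Call trace (a repeated sub-call is expanded the first time; later identical calls just restate its return value):
fib(j=9)
  fib(j=8)
    fib(j=7)
      fib(j=6)
        fib(j=5)
          fib(j=4)
            fib(j=3)
              fib(j=2)
                fib(j=1)
                -> return 1
                fib(j=0)
                -> return 0
              -> return 1
              fib(j=1)
              -> return 1
            -> return 2
            fib(j=2) -> return 1  (same call as traced above)
          -> return 3
          fib(j=3) -> return 2  (same call as traced above)
        -> return 5
        fib(j=4) -> return 3  (same call as traced above)
      -> return 8
      fib(j=5) -> return 5  (same call as traced above)
    -> return 13
    fib(j=6) -> return 8  (same call as traced above)
  -> return 21
  fib(j=7) -> return 13  (same call as traced above)
-> return 34

Final answer: 34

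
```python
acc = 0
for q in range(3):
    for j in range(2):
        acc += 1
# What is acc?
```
Trace:
  acc=0
  acc=1, q=0, j=0
  acc=2, q=0, j=1
  acc=3, q=1, j=0
  acc=4, q=1, j=1
  acc=5, q=2, j=0
  acc=6, q=2, j=1

Final answer: 6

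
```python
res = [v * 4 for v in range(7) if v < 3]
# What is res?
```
Trace:
  v=0
  v=1
  v=2
  v=3
  v=4
  v=5
  v=6
  res=[0, 4, 8]

Final answer: [0, 4, 8]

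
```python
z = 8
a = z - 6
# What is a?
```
Trace:
  z=8
  z=8, a=2

Final answer: 2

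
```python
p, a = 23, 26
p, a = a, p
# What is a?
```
Trace:
  p=23, a=26
  p=26, a=23

Final answer: 23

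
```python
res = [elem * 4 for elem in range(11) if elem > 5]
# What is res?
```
Trace:
  elem=0
  elem=1
  elem=2
  elem=3
  elem=4
  elem=5
  elem=6
  elem=7
  elem=8
  elem=9
  elem=10
  res=[24, 28, 32, 36, 40]

Final answer: [24, 28, 32, 36, 40]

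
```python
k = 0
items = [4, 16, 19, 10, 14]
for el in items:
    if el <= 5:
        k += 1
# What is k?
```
Trace:
  k=0
  k=1, el=4
  k=1, el=16
  k=1, el=19
  k=1, el=10
  k=1, el=14

Final answer: 1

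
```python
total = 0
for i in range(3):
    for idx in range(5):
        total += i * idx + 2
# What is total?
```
Trace:
  total=0
  total=2, i=0, idx=0
  total=4, i=0, idx=1
  total=6, i=0, idx=2
  total=8, i=0, idx=3
  total=10, i=0, idx=4
  total=12, i=1, idx=0
  total=15, i=1, idx=1
  total=19, i=1, idx=2
  total=24, i=1, idx=3
  total=30, i=1, idx=4
  total=32, i=2, idx=0
  total=36, i=2, idx=1
  total=42, i=2, idx=2
  total=50, i=2, idx=3
  total=60, i=2, idx=4

Final answer: 60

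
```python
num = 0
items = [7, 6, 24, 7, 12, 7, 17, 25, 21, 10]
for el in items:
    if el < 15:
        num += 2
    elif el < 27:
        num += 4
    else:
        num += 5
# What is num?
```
Trace:
  num=0
  num=2, el=7
  num=4, el=6
  num=8, el=24
  num=10, el=7
  num=12, el=12
  num=14, el=7
  num=18, el=17
  num=22, el=25
  num=26, el=21
  num=28, el=10

Final answer: 28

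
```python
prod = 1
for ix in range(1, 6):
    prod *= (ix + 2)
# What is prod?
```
Trace:
  prod=1
  prod=3, ix=1
  prod=12, ix=2
  prod=60, ix=3
  prod=360, ix=4
  prod=2520, ix=5

Final answer: 2520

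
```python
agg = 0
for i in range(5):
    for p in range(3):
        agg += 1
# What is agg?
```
Trace:
  agg=0
  agg=1, i=0, p=0
  agg=2, i=0, p=1
  agg=3, i=0, p=2
  agg=4, i=1, p=0
  agg=5, i=1, p=1
  agg=6, i=1, p=2
  agg=7, i=2, p=0
  agg=8, i=2, p=1
  agg=9, i=2, p=2
  agg=10, i=3, p=0
  agg=11, i=3, p=1
  agg=12, i=3, p=2
  agg=13, i=4, p=0
  agg=14, i=4, p=1
  agg=15, i=4, p=2

Final answer: 15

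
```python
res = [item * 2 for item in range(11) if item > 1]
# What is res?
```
Trace:
  item=0
  item=1
  item=2
  item=3
  item=4
  item=5
  item=6
  item=7
  item=8
  item=9
  item=10
  res=[4, 6, 8, 10, 12, 14, 16, 18, 20]

Final answer: [4, 6, 8, 10, 12, 14, 16, 18, 20]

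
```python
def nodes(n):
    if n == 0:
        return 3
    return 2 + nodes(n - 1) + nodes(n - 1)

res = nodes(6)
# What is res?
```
Call trace (a repeated sub-call is expanded the first time; later identical calls just restate its return value):
nodes(n=6)
  nodes(n=5)
    nodes(n=4)
      nodes(n=3)
        nodes(n=2)
          nodes(n=1)
            nodes(n=0)
            -> return 3
            nodes(n=0)
            -> return 3
          -> return 8
          nodes(n=1) -> return 8  (same call as traced above)
        -> return 18
        nodes(n=2) -> return 18  (same call as traced above)
      -> return 38
      nodes(n=3) -> return 38  (same call as traced above)
    -> return 78
    nodes(n=4) -> return 78  (same call as traced above)
  -> return 158
  nodes(n=5) -> return 158  (same call as traced above)
-> return 318

Final answer: 318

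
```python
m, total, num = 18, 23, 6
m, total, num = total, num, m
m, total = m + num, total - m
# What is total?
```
Trace:
  m=18, total=23, num=6
  m=23, total=6, num=18
  m=41, total=-17, num=18

Final answer: -17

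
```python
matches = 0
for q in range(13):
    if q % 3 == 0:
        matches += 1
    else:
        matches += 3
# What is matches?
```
Trace:
  matches=0
  matches=1, q=0
  matches=4, q=1
  matches=7, q=2
  matches=8, q=3
  matches=11, q=4
  matches=14, q=5
  matches=15, q=6
  matches=18, q=7
  matches=21, q=8
  matches=22, q=9
  matches=25, q=10
  matches=28, q=11
  matches=29, q=12

Final answer: 29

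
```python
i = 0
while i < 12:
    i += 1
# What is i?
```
Trace:
  i=0
  i=1
  i=2
  i=3
  i=4
  i=5
  i=6
  i=7
  i=8
  i=9
  i=10
  i=11
  i=12

Final answer: 12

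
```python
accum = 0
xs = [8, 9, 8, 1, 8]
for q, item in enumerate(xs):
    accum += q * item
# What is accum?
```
Trace:
  accum=0
  accum=0, q=0, item=8
  accum=9, q=1, item=9
  accum=25, q=2, item=8
  accum=28, q=3, item=1
  accum=60, q=4, item=8

Final answer: 60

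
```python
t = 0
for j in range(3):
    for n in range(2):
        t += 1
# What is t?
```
Trace:
  t=0
  t=1, j=0, n=0
  t=2, j=0, n=1
  t=3, j=1, n=0
  t=4, j=1, n=1
  t=5, j=2, n=0
  t=6, j=2, n=1

Final answer: 6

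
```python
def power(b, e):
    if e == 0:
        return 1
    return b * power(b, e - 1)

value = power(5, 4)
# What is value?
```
Call trace:
power(b=5, e=4)
  power(b=5, e=3)
    power(b=5, e=2)
      power(b=5, e=1)
        power(b=5, e=0)
        -> return 1
      -> return 5
    -> return 25
  -> return 125
-> return 625

Final answer: 625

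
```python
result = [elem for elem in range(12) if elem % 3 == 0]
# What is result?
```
Trace:
  elem=0
  elem=1
  elem=2
  elem=3
  elem=4
  elem=5
  elem=6
  elem=7
  elem=8
  elem=9
  elem=10
  elem=11
  result=[0, 3, 6, 9]

Final answer: [0, 3, 6, 9]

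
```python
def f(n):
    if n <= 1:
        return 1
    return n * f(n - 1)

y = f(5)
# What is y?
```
Call trace:
f(n=5)
  f(n=4)
    f(n=3)
      f(n=2)
        f(n=1)
        -> return 1
      -> return 2
    -> return 6
  -> return 24
-> return 120

Final answer: 120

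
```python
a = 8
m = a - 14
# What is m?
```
Trace:
  a=8
  a=8, m=-6

Final answer: -6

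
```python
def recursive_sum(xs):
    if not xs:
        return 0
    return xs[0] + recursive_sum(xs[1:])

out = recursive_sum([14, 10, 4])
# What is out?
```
Call trace:
recursive_sum(xs=[14, 10, 4])
  recursive_sum(xs=[10, 4])
    recursive_sum(xs=[4])
      recursive_sum(xs=[])
      -> return 0
    -> return 4
  -> return 14
-> return 28

Final answer: 28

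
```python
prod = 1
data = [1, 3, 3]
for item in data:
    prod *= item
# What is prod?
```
Trace:
  prod=1
  prod=1, item=1
  prod=3, item=3
  prod=9, item=3

Final answer: 9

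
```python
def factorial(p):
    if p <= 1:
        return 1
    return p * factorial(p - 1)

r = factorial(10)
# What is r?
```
Call trace:
factorial(p=10)
  factorial(p=9)
    factorial(p=8)
      factorial(p=7)
        factorial(p=6)
          factorial(p=5)
            factorial(p=4)
              factorial(p=3)
                factorial(p=2)
                  factorial(p=1)
                  -> return 1
                -> return 2
              -> return 6
            -> return 24
          -> return 120
        -> return 720
      -> return 5040
    -> return 40320
  -> return 362880
-> return 3628800

Final answer: 3628800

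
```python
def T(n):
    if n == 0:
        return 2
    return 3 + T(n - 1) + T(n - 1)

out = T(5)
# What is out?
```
Call trace (a repeated sub-call is expanded the first time; later identical calls just restate its return value):
T(n=5)
  T(n=4)
    T(n=3)
      T(n=2)
        T(n=1)
          T(n=0)
          -> return 2
          T(n=0)
          -> return 2
        -> return 7
        T(n=1) -> return 7  (same call as traced above)
      -> return 17
      T(n=2) -> return 17  (same call as traced above)
    -> return 37
    T(n=3) -> return 37  (same call as traced above)
  -> return 77
  T(n=4) -> return 77  (same call as traced above)
-> return 157

Final answer: 157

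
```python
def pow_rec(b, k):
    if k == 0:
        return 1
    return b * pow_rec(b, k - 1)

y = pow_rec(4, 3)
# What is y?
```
Call trace:
pow_rec(b=4, k=3)
  pow_rec(b=4, k=2)
    pow_rec(b=4, k=1)
      pow_rec(b=4, k=0)
      -> return 1
    -> return 4
  -> return 16
-> return 64

Final answer: 64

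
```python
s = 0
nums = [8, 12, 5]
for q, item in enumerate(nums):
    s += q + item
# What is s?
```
Trace:
  s=0
  s=8, q=0, item=8
  s=21, q=1, item=12
  s=28, q=2, item=5

Final answer: 28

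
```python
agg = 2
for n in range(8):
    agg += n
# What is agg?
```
Trace:
  agg=2
  agg=2, n=0
  agg=3, n=1
  agg=5, n=2
  agg=8, n=3
  agg=12, n=4
  agg=17, n=5
  agg=23, n=6
  agg=30, n=7

Final answer: 30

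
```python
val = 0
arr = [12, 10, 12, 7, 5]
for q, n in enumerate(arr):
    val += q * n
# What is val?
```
Trace:
  val=0
  val=0, q=0, n=12
  val=10, q=1, n=10
  val=34, q=2, n=12
  val=55, q=3, n=7
  val=75, q=4, n=5

Final answer: 75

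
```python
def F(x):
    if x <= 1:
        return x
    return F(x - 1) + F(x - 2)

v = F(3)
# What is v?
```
Call trace:
F(x=3)
  F(x=2)
    F(x=1)
    -> return 1
    F(x=0)
    -> return 0
  -> return 1
  F(x=1)
  -> return 1
-> return 2

Final answer: 2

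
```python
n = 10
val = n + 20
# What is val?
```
Trace:
  n=10
  n=10, val=30

Final answer: 30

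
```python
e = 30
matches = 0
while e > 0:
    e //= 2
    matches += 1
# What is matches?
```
Trace:
  e=30
  e=30, matches=0
  e=15, matches=1
  e=7, matches=2
  e=3, matches=3
  e=1, matches=4
  e=0, matches=5

Final answer: 5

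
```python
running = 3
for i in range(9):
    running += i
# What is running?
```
Trace:
  running=3
  running=3, i=0
  running=4, i=1
  running=6, i=2
  running=9, i=3
  running=13, i=4
  running=18, i=5
  running=24, i=6
  running=31, i=7
  running=39, i=8

Final answer: 39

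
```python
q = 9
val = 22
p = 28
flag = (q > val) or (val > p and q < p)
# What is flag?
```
Trace:
  q=9
  q=9, val=22
  q=9, val=22, p=28
  q=9, val=22, p=28, flag=False

Final answer: False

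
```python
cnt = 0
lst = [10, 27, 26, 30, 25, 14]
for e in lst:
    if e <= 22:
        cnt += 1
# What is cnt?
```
Trace:
  cnt=0
  cnt=1, e=10
  cnt=1, e=27
  cnt=1, e=26
  cnt=1, e=30
  cnt=1, e=25
  cnt=2, e=14

Final answer: 2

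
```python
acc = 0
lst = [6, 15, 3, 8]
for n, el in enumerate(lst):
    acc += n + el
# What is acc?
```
Trace:
  acc=0
  acc=6, n=0, el=6
  acc=22, n=1, el=15
  acc=27, n=2, el=3
  acc=38, n=3, el=8

Final answer: 38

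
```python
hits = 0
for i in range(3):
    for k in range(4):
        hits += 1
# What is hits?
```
Trace:
  hits=0
  hits=1, i=0, k=0
  hits=2, i=0, k=1
  hits=3, i=0, k=2
  hits=4, i=0, k=3
  hits=5, i=1, k=0
  hits=6, i=1, k=1
  hits=7, i=1, k=2
  hits=8, i=1, k=3
  hits=9, i=2, k=0
  hits=10, i=2, k=1
  hits=11, i=2, k=2
  hits=12, i=2, k=3

Final answer: 12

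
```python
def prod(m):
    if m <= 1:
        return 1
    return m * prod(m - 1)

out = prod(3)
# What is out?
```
Call trace:
prod(m=3)
  prod(m=2)
    prod(m=1)
    -> return 1
  -> return 2
-> return 6

Final answer: 6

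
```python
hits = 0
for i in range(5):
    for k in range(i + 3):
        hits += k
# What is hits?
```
Trace:
  hits=0
  hits=0, i=0, k=0
  hits=1, i=0, k=1
  hits=3, i=0, k=2
  hits=3, i=1, k=0
  hits=4, i=1, k=1
  hits=6, i=1, k=2
  hits=9, i=1, k=3
  hits=9, i=2, k=0
  hits=10, i=2, k=1
  hits=12, i=2, k=2
  hits=15, i=2, k=3
  hits=19, i=2, k=4
  hits=19, i=3, k=0
  hits=20, i=3, k=1
  hits=22, i=3, k=2
  hits=25, i=3, k=3
  hits=29, i=3, k=4
  hits=34, i=3, k=5
  hits=34, i=4, k=0
  hits=35, i=4, k=1
  hits=37, i=4, k=2
  hits=40, i=4, k=3
  hits=44, i=4, k=4
  hits=49, i=4, k=5
  hits=55, i=4, k=6

Final answer: 55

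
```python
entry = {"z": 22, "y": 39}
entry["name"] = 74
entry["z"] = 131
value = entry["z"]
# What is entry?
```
Trace:
  entry={'z': 22, 'y': 39}
  entry={'z': 22, 'y': 39, 'name': 74}
  entry={'z': 131, 'y': 39, 'name': 74}
  entry={'z': 131, 'y': 39, 'name': 74}, value=131

Final answer: {'z': 131, 'y': 39, 'name': 74}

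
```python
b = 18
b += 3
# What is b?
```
Trace:
  b=18
  b=21

Final answer: 21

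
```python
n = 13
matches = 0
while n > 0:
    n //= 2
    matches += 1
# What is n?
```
Trace:
  n=13
  n=13, matches=0
  n=6, matches=1
  n=3, matches=2
  n=1, matches=3
  n=0, matches=4

Final answer: 0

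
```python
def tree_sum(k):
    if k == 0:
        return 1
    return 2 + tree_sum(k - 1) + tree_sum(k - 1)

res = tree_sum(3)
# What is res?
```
Call trace (a repeated sub-call is expanded the first time; later identical calls just restate its return value):
tree_sum(k=3)
  tree_sum(k=2)
    tree_sum(k=1)
      tree_sum(k=0)
      -> return 1
      tree_sum(k=0)
      -> return 1
    -> return 4
    tree_sum(k=1) -> return 4  (same call as traced above)
  -> return 10
  tree_sum(k=2) -> return 10  (same call as traced above)
-> return 22

Final answer: 22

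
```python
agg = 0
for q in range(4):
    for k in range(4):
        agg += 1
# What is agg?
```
Trace:
  agg=0
  agg=1, q=0, k=0
  agg=2, q=0, k=1
  agg=3, q=0, k=2
  agg=4, q=0, k=3
  agg=5, q=1, k=0
  agg=6, q=1, k=1
  agg=7, q=1, k=2
  agg=8, q=1, k=3
  agg=9, q=2, k=0
  agg=10, q=2, k=1
  agg=11, q=2, k=2
  agg=12, q=2, k=3
  agg=13, q=3, k=0
  agg=14, q=3, k=1
  agg=15, q=3, k=2
  agg=16, q=3, k=3

Final answer: 16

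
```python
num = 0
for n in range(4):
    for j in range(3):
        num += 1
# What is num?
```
Trace:
  num=0
  num=1, n=0, j=0
  num=2, n=0, j=1
  num=3, n=0, j=2
  num=4, n=1, j=0
  num=5, n=1, j=1
  num=6, n=1, j=2
  num=7, n=2, j=0
  num=8, n=2, j=1
  num=9, n=2, j=2
  num=10, n=3, j=0
  num=11, n=3, j=1
  num=12, n=3, j=2

Final answer: 12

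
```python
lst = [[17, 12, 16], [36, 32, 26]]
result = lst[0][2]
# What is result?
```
Trace:
  lst=[[17, 12, 16], [36, 32, 26]]
  lst=[[17, 12, 16], [36, 32, 26]], result=16

Final answer: 16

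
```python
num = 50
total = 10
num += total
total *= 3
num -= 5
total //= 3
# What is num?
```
Trace:
  num=50
  num=50, total=10
  num=60, total=10
  num=60, total=30
  num=55, total=30
  num=55, total=10

Final answer: 55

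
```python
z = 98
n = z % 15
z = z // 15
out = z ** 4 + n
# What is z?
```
Trace:
  z=98
  z=98, n=8
  z=6, n=8
  z=6, n=8, out=1304

Final answer: 6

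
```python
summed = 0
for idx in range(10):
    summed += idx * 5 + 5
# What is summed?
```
Trace:
  summed=0
  summed=5, idx=0
  summed=15, idx=1
  summed=30, idx=2
  summed=50, idx=3
  summed=75, idx=4
  summed=105, idx=5
  summed=140, idx=6
  summed=180, idx=7
  summed=225, idx=8
  summed=275, idx=9

Final answer: 275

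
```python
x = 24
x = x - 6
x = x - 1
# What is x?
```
Trace:
  x=24
  x=18
  x=17

Final answer: 17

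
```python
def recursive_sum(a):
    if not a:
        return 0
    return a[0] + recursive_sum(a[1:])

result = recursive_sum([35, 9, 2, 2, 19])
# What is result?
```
Call trace:
recursive_sum(a=[35, 9, 2, 2, 19])
  recursive_sum(a=[9, 2, 2, 19])
    recursive_sum(a=[2, 2, 19])
      recursive_sum(a=[2, 19])
        recursive_sum(a=[19])
          recursive_sum(a=[])
          -> return 0
        -> return 19
      -> return 21
    -> return 23
  -> return 32
-> return 67

Final answer: 67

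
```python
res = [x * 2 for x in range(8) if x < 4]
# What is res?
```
Trace:
  x=0
  x=1
  x=2
  x=3
  x=4
  x=5
  x=6
  x=7
  res=[0, 2, 4, 6]

Final answer: [0, 2, 4, 6]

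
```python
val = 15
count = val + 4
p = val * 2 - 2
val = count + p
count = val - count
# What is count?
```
Trace:
  val=15
  val=15, count=19
  val=15, count=19, p=28
  val=47, count=19, p=28
  val=47, count=28, p=28

Final answer: 28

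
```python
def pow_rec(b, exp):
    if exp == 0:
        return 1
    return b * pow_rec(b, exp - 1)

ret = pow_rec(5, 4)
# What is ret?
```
Call trace:
pow_rec(b=5, exp=4)
  pow_rec(b=5, exp=3)
    pow_rec(b=5, exp=2)
      pow_rec(b=5, exp=1)
        pow_rec(b=5, exp=0)
        -> return 1
      -> return 5
    -> return 25
  -> return 125
-> return 625

Final answer: 625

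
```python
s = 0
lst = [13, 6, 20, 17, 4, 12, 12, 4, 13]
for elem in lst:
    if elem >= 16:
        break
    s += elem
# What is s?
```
Trace:
  s=0
  s=13, elem=13
  s=19, elem=6
  s=19, elem=20

Final answer: 19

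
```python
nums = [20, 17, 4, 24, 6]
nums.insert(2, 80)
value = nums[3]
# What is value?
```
Trace:
  nums=[20, 17, 4, 24, 6]
  nums=[20, 17, 80, 4, 24, 6]
  nums=[20, 17, 80, 4, 24, 6], value=4

Final answer: 4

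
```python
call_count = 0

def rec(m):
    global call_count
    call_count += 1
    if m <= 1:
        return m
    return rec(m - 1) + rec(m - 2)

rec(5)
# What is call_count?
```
Call trace (a repeated sub-call is expanded the first time; later identical calls just restate its return value):
rec(m=5)
  rec(m=4)
    rec(m=3)
      rec(m=2)
        rec(m=1)
        -> return 1
        rec(m=0)
        -> return 0
      -> return 1
      rec(m=1)
      -> return 1
    -> return 2
    rec(m=2) -> return 1  (same call as traced above)
  -> return 3
  rec(m=3) -> return 2  (same call as traced above)
-> return 5

call_count is incremented once per call, so count the calls in each subtree. Let C(m) = number of calls made by rec(m).
C(0) = C(1) = 1 (base case, no recursion); C(m) = 1 + C(m - 1) + C(m - 2) otherwise.
C(2) = 1 + C(1) + C(0) = 1 + 1 + 1 = 3
C(3) = 1 + C(2) + C(1) = 1 + 3 + 1 = 5
C(4) = 1 + C(3) + C(2) = 1 + 5 + 3 = 9
C(5) = 1 + C(4) + C(3) = 1 + 9 + 5 = 15
call_count = C(5) = 15

Final answer: 15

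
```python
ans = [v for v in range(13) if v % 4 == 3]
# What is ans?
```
Trace:
  v=0
  v=1
  v=2
  v=3
  v=4
  v=5
  v=6
  v=7
  v=8
  v=9
  v=10
  v=11
  v=12
  ans=[3, 7, 11]

Final answer: [3, 7, 11]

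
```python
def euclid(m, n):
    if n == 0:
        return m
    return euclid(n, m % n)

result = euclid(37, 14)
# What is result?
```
Call trace:
euclid(m=37, n=14)
  euclid(m=14, n=9)
    euclid(m=9, n=5)
      euclid(m=5, n=4)
        euclid(m=4, n=1)
          euclid(m=1, n=0)
          -> return 1
        -> return 1
      -> return 1
    -> return 1
  -> return 1
-> return 1

Final answer: 1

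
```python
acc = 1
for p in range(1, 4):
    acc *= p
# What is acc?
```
Trace:
  acc=1
  acc=1, p=1
  acc=2, p=2
  acc=6, p=3

Final answer: 6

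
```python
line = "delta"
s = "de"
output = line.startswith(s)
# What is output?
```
Trace:
  line='delta'
  line='delta', s='de'
  line='delta', s='de', output=True

Final answer: True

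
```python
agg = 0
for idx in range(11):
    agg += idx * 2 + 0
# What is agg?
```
Trace:
  agg=0
  agg=0, idx=0
  agg=2, idx=1
  agg=6, idx=2
  agg=12, idx=3
  agg=20, idx=4
  agg=30, idx=5
  agg=42, idx=6
  agg=56, idx=7
  agg=72, idx=8
  agg=90, idx=9
  agg=110, idx=10

Final answer: 110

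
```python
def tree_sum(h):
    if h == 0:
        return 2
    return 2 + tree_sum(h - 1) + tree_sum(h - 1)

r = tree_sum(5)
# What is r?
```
Call trace (a repeated sub-call is expanded the first time; later identical calls just restate its return value):
tree_sum(h=5)
  tree_sum(h=4)
    tree_sum(h=3)
      tree_sum(h=2)
        tree_sum(h=1)
          tree_sum(h=0)
          -> return 2
          tree_sum(h=0)
          -> return 2
        -> return 6
        tree_sum(h=1) -> return 6  (same call as traced above)
      -> return 14
      tree_sum(h=2) -> return 14  (same call as traced above)
    -> return 30
    tree_sum(h=3) -> return 30  (same call as traced above)
  -> return 62
  tree_sum(h=4) -> return 62  (same call as traced above)
-> return 126

Final answer: 126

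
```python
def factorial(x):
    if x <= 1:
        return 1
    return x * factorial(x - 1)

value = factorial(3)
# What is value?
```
Call trace:
factorial(x=3)
  factorial(x=2)
    factorial(x=1)
    -> return 1
  -> return 2
-> return 6

Final answer: 6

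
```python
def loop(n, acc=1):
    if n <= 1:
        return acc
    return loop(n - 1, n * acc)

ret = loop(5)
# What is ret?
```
Call trace:
loop(n=5, acc=1)
  loop(n=4, acc=5)
    loop(n=3, acc=20)
      loop(n=2, acc=60)
        loop(n=1, acc=120)
        -> return 120
      -> return 120
    -> return 120
  -> return 120
-> return 120

Final answer: 120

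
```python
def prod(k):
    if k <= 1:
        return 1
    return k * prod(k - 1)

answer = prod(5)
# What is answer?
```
Call trace:
prod(k=5)
  prod(k=4)
    prod(k=3)
      prod(k=2)
        prod(k=1)
        -> return 1
      -> return 2
    -> return 6
  -> return 24
-> return 120

Final answer: 120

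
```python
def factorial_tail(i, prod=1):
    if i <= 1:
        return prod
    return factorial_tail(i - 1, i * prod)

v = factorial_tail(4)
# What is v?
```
Call trace:
factorial_tail(i=4, prod=1)
  factorial_tail(i=3, prod=4)
    factorial_tail(i=2, prod=12)
      factorial_tail(i=1, prod=24)
      -> return 24
    -> return 24
  -> return 24
-> return 24

Final answer: 24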